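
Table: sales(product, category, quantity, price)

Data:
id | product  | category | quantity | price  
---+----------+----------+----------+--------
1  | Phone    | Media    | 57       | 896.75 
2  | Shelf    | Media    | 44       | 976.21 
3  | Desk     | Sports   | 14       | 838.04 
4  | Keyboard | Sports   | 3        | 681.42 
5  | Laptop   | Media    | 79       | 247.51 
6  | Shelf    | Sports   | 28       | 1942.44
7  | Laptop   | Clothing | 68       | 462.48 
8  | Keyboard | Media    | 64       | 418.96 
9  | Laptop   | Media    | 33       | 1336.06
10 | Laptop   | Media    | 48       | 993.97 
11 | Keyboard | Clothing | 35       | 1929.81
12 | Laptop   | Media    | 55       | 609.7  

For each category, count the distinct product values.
SELECT category, COUNT(DISTINCT product)
FROM sales
GROUP BY category

Result:
  Clothing: 2 distinct
  Media: 4 distinct
  Sports: 3 distinct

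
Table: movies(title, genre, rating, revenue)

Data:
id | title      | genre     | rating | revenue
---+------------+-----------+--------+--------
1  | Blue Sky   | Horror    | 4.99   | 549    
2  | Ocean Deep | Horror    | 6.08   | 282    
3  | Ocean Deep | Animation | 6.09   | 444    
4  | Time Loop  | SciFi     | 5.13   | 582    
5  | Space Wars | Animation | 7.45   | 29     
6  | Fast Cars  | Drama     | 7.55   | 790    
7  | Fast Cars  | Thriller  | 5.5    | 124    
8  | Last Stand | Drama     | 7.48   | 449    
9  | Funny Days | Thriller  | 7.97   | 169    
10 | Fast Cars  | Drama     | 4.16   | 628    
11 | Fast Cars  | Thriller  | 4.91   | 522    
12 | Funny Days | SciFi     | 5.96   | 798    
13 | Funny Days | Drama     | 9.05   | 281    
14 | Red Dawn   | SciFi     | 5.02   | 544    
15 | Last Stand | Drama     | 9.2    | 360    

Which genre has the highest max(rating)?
SELECT genre, MAX(rating) as val
FROM movies
GROUP BY genre
ORDER BY val DESC
LIMIT 1

Result: Drama with max(rating) = 9.20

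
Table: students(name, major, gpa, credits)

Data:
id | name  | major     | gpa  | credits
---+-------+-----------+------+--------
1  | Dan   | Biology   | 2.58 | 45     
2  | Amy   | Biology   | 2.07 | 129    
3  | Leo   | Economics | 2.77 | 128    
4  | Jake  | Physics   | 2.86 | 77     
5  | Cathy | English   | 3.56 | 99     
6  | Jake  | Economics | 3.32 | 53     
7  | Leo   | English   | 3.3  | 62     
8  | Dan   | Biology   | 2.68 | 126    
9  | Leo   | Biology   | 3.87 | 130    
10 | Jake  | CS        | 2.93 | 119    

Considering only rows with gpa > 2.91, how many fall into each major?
SELECT major, COUNT(*)
FROM students
WHERE gpa > 2.91
GROUP BY major

Note: WHERE filters rows before grouping.

Result:
  Biology: 1
  CS: 1
  Economics: 1
  English: 2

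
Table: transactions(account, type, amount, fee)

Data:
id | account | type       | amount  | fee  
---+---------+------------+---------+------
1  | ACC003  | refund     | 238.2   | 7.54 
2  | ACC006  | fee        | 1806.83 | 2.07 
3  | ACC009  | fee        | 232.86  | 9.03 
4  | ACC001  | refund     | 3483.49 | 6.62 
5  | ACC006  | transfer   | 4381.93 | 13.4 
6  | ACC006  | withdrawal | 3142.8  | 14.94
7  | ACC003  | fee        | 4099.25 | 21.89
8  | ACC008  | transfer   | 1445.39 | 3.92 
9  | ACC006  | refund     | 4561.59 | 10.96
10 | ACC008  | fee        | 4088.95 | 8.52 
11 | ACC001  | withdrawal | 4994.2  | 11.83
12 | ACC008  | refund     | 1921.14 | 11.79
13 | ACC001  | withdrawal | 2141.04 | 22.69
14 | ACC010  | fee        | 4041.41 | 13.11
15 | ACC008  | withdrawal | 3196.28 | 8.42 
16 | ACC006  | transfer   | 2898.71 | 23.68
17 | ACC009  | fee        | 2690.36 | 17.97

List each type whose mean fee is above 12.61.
SELECT type, AVG(fee)
FROM transactions
GROUP BY type
HAVING AVG(fee) > 12.61

Result:
  transfer: avg=13.67
  withdrawal: avg=14.47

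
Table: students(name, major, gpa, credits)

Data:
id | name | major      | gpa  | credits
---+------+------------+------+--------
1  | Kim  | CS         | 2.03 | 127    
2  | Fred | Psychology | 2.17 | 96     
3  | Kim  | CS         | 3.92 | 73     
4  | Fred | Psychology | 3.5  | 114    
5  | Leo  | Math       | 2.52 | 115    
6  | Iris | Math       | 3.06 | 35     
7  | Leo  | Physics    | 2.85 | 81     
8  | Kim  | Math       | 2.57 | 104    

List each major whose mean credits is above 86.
SELECT major, AVG(credits)
FROM students
GROUP BY major
HAVING AVG(credits) > 86

Result:
  CS: avg=100.00
  Psychology: avg=105.00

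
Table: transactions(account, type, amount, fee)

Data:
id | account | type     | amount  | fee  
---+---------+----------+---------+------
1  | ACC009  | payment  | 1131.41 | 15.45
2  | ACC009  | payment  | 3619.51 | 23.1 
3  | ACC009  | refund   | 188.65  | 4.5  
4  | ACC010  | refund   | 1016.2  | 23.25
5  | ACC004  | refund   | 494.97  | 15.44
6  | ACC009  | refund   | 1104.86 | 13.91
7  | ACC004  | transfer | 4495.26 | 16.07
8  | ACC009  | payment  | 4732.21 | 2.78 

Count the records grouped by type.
SELECT type, COUNT(*) as count
FROM transactions
GROUP BY type

Result:
  payment: 3
  refund: 4
  transfer: 1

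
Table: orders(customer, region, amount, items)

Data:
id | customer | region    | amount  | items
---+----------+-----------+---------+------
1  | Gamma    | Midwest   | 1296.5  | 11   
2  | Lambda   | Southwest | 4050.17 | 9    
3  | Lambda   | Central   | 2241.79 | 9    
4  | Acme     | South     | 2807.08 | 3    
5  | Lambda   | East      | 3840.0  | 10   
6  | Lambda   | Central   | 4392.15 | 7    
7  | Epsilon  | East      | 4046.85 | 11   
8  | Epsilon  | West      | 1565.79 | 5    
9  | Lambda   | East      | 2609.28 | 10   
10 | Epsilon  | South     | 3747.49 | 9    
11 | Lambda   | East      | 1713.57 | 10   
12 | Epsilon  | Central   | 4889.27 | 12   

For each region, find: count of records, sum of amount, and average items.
SELECT region,
       COUNT(*) as cnt,
       SUM(amount) as total_amount,
       AVG(items) as avg_items
FROM orders
GROUP BY region

Result:
  Central: 3 records, 11523.21 total amount, 9.33 avg items
  East: 4 records, 12209.70 total amount, 10.25 avg items
  Midwest: 1 records, 1296.50 total amount, 11.00 avg items
  South: 2 records, 6554.57 total amount, 6.00 avg items
  Southwest: 1 records, 4050.17 total amount, 9.00 avg items
  West: 1 records, 1565.79 total amount, 5.00 avg items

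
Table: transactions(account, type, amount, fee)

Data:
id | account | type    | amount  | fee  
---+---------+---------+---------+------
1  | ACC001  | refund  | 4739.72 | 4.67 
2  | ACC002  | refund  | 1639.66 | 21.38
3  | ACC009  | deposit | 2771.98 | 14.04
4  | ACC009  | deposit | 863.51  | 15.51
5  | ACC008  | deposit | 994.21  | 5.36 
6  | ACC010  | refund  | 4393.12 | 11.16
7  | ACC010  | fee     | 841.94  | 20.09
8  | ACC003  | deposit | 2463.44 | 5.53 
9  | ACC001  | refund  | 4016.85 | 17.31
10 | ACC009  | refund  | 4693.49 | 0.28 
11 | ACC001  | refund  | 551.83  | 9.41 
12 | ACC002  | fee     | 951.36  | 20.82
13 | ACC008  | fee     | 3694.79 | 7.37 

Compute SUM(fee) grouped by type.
SELECT type, SUM(fee) as result
FROM transactions
GROUP BY type

Result:
  deposit: 40.44
  fee: 48.28
  refund: 64.21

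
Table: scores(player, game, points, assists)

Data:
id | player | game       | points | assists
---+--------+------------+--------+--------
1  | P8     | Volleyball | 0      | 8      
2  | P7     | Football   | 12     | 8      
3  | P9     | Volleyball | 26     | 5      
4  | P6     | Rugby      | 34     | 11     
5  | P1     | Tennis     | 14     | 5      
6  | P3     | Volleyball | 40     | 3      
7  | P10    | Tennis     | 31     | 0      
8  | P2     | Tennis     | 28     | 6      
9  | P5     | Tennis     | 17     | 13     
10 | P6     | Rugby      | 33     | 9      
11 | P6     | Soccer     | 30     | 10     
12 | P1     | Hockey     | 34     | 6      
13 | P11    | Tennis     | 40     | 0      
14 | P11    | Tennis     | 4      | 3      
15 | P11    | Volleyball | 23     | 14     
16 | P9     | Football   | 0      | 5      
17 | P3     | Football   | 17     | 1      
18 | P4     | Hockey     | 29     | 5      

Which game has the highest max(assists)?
SELECT game, MAX(assists) as val
FROM scores
GROUP BY game
ORDER BY val DESC
LIMIT 1

Result: Volleyball with max(assists) = 14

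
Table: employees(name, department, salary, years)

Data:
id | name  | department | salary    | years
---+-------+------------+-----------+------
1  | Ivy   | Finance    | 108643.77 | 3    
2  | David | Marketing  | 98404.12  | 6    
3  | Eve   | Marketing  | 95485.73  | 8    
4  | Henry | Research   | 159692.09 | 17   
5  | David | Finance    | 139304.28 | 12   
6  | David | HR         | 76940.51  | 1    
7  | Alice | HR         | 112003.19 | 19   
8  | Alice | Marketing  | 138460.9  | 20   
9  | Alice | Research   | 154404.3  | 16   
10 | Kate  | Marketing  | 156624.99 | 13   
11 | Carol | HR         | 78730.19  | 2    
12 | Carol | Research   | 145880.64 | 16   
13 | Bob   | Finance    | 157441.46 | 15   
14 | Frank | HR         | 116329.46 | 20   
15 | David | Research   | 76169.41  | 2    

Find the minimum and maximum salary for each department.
SELECT department, MIN(salary), MAX(salary)
FROM employees
GROUP BY department

Result:
  Finance: min=108643.77, max=157441.46
  HR: min=76940.51, max=116329.46
  Marketing: min=95485.73, max=156624.99
  Research: min=76169.41, max=159692.09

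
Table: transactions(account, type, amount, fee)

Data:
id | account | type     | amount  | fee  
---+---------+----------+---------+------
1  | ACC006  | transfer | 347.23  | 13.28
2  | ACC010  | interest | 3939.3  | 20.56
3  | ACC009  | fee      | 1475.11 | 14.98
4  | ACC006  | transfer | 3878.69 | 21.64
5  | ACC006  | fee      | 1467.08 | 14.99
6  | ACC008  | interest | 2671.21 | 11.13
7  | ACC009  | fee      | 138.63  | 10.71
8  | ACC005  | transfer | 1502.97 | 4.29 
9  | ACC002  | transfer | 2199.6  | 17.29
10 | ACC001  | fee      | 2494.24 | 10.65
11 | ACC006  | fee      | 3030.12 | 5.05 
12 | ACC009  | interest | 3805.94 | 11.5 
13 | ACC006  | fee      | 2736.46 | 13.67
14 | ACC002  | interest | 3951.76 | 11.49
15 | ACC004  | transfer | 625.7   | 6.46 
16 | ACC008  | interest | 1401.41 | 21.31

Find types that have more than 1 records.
SELECT type, COUNT(*) as cnt
FROM transactions
GROUP BY type
HAVING COUNT(*) > 1

Result:
  fee: 6
  interest: 5
  transfer: 5

Note: HAVING filters groups after aggregation, WHERE filters rows before.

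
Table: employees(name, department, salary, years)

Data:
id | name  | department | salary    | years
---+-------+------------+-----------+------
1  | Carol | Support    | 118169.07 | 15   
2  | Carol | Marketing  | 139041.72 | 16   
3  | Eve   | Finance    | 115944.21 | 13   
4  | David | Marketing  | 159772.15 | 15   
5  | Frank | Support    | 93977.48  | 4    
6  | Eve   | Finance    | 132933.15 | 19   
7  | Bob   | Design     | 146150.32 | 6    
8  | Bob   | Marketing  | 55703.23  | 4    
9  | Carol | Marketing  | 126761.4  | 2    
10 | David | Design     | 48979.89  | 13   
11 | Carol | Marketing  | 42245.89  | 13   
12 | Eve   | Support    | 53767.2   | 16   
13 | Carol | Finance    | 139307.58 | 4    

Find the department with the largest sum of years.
SELECT department, SUM(years) as val
FROM employees
GROUP BY department
ORDER BY val DESC
LIMIT 1

Result: Marketing with sum(years) = 50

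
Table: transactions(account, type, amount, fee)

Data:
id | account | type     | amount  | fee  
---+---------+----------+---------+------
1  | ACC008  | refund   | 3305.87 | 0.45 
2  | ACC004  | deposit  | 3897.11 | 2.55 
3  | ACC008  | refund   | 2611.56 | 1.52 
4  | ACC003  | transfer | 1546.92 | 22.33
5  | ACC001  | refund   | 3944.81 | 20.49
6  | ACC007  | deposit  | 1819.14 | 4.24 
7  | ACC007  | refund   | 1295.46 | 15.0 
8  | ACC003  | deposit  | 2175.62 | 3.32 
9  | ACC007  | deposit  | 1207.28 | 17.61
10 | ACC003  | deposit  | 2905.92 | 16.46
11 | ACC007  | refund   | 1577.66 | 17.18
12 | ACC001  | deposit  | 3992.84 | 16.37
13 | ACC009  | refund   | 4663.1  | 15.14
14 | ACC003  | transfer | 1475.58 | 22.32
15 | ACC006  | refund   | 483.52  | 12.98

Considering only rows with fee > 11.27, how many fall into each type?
SELECT type, COUNT(*)
FROM transactions
WHERE fee > 11.27
GROUP BY type

Note: WHERE filters rows before grouping.

Result:
  deposit: 3
  refund: 5
  transfer: 2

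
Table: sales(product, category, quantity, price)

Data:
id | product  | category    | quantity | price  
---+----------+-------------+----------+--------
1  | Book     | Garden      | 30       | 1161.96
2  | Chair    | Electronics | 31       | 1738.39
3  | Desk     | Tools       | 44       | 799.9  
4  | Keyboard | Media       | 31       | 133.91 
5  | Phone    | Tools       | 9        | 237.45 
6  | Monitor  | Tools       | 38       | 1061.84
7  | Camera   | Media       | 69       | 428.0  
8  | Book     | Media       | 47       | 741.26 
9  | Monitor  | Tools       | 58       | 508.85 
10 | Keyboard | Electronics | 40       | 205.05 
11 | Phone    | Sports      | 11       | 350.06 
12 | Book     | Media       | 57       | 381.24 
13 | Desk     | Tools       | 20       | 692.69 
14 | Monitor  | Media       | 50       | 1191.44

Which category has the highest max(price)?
SELECT category, MAX(price) as val
FROM sales
GROUP BY category
ORDER BY val DESC
LIMIT 1

Result: Electronics with max(price) = 1738.39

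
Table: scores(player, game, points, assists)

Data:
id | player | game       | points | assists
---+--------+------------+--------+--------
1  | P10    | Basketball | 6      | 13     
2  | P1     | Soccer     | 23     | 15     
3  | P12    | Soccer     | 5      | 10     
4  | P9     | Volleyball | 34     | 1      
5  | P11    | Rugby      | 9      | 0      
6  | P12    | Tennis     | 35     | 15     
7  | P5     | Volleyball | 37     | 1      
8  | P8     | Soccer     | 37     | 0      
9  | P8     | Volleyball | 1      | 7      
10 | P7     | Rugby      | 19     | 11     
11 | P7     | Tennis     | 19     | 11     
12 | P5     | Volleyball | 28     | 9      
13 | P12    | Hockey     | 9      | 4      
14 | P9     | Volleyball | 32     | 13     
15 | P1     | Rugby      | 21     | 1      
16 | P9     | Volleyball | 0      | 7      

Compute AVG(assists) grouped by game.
SELECT game, AVG(assists) as result
FROM scores
GROUP BY game

Result:
  Basketball: 13.00
  Hockey: 4.00
  Rugby: 4.00
  Soccer: 8.33
  Tennis: 13.00
  Volleyball: 6.33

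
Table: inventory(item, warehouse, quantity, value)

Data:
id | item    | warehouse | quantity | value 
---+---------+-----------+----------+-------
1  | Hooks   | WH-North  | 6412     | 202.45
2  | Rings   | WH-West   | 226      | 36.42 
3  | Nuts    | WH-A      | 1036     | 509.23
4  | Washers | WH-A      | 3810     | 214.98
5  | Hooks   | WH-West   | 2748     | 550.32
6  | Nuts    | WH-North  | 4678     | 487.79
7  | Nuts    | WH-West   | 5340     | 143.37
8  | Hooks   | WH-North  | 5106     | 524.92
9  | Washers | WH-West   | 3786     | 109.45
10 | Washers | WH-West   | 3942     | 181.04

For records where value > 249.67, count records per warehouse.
SELECT warehouse, COUNT(*)
FROM inventory
WHERE value > 249.67
GROUP BY warehouse

Note: WHERE filters rows before grouping.

Result:
  WH-A: 1
  WH-North: 2
  WH-West: 1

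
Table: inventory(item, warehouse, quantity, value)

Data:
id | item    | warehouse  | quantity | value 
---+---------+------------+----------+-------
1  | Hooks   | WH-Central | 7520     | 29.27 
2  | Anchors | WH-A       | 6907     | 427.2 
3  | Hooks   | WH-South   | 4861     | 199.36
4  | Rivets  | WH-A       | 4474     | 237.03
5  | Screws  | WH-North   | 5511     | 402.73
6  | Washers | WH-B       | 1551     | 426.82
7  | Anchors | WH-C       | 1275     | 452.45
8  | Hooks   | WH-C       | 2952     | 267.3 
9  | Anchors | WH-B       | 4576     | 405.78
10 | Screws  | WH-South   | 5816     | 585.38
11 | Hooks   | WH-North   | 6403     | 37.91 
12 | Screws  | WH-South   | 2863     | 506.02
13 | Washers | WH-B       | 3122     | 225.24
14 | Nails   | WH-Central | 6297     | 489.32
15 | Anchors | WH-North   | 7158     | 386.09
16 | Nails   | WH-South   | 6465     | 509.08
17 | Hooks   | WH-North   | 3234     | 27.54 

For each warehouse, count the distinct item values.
SELECT warehouse, COUNT(DISTINCT item)
FROM inventory
GROUP BY warehouse

Result:
  WH-A: 2 distinct
  WH-B: 2 distinct
  WH-C: 2 distinct
  WH-Central: 2 distinct
  WH-North: 3 distinct
  WH-South: 3 distinct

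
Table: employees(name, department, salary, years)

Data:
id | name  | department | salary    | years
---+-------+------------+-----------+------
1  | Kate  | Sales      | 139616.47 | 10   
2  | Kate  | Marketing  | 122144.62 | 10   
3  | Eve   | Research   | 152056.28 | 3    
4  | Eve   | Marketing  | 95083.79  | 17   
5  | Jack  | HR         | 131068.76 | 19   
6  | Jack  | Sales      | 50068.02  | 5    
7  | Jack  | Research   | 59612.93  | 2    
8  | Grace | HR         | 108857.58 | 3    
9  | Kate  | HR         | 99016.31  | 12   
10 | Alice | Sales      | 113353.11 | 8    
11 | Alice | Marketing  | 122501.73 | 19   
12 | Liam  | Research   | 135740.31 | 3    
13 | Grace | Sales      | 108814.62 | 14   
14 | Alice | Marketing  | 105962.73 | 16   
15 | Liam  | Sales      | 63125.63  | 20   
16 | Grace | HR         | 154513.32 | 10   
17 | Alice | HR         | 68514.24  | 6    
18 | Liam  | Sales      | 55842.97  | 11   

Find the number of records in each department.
SELECT department, COUNT(*) as count
FROM employees
GROUP BY department

Result:
  HR: 5
  Marketing: 4
  Research: 3
  Sales: 6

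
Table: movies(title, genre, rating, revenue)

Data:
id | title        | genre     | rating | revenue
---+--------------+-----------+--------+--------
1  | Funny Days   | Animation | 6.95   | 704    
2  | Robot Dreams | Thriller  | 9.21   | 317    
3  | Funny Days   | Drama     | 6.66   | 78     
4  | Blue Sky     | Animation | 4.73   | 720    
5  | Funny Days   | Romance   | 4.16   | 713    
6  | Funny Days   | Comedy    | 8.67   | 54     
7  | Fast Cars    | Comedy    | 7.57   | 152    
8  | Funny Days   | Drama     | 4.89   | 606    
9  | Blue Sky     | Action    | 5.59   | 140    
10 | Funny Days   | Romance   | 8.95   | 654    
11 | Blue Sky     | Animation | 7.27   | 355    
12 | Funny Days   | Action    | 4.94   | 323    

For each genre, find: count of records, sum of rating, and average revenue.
SELECT genre,
       COUNT(*) as cnt,
       SUM(rating) as total_rating,
       AVG(revenue) as avg_revenue
FROM movies
GROUP BY genre

Result:
  Action: 2 records, 10.53 total rating, 231.50 avg revenue
  Animation: 3 records, 18.95 total rating, 593.00 avg revenue
  Comedy: 2 records, 16.24 total rating, 103.00 avg revenue
  Drama: 2 records, 11.55 total rating, 342.00 avg revenue
  Romance: 2 records, 13.11 total rating, 683.50 avg revenue
  Thriller: 1 records, 9.21 total rating, 317.00 avg revenue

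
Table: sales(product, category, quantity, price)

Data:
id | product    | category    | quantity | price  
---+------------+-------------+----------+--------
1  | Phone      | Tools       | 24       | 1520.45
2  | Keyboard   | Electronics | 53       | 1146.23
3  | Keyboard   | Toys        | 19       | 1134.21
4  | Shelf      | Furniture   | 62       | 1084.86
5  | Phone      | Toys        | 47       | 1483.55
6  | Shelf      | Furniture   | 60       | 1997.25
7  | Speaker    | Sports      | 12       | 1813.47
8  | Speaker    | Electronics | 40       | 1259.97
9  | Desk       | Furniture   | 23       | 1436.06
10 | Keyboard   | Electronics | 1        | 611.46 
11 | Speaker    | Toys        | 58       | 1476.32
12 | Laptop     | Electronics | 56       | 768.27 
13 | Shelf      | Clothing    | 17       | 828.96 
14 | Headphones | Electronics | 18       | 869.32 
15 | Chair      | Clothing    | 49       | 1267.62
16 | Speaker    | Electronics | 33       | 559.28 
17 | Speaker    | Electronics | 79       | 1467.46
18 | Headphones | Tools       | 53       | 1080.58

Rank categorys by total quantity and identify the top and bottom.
SELECT category, SUM(quantity)
FROM sales
GROUP BY category
ORDER BY SUM(quantity)

All groups:
  Sports: 12
  Clothing: 66
  Tools: 77
  Toys: 124
  Furniture: 145
  Electronics: 280

Highest: Electronics (280)
Lowest: Sports (12)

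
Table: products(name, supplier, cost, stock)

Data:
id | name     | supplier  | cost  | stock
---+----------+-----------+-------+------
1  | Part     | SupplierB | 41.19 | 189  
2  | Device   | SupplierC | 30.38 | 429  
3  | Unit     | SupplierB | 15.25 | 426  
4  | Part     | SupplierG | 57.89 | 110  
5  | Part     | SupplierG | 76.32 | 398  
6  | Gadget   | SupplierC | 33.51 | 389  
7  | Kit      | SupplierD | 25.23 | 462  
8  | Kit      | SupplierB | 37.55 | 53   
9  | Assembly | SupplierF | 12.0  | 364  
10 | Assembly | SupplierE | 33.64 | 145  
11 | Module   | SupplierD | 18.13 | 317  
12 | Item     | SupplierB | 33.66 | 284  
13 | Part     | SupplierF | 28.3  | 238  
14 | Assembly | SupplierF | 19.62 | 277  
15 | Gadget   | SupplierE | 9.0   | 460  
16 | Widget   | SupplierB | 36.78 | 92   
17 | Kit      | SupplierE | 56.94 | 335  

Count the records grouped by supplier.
SELECT supplier, COUNT(*) as count
FROM products
GROUP BY supplier

Result:
  SupplierB: 5
  SupplierC: 2
  SupplierD: 2
  SupplierE: 3
  SupplierF: 3
  SupplierG: 2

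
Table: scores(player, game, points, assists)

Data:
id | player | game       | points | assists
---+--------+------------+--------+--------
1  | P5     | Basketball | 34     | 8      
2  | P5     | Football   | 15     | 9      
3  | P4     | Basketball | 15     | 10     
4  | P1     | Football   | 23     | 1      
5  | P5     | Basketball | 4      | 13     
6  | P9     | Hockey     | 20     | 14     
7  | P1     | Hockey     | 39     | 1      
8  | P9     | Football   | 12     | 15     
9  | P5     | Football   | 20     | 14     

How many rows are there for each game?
SELECT game, COUNT(*) as count
FROM scores
GROUP BY game

Result:
  Basketball: 3
  Football: 4
  Hockey: 2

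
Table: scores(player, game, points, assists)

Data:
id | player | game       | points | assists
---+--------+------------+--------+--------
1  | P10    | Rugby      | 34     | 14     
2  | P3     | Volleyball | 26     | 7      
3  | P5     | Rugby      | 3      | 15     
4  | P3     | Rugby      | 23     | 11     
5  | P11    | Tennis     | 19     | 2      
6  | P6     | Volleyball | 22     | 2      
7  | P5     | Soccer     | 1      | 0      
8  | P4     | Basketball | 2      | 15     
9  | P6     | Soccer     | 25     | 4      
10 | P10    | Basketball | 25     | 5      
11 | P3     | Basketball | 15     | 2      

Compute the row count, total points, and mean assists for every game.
SELECT game,
       COUNT(*) as cnt,
       SUM(points) as total_points,
       AVG(assists) as avg_assists
FROM scores
GROUP BY game

Result:
  Basketball: 3 records, 42 total points, 7.33 avg assists
  Rugby: 3 records, 60 total points, 13.33 avg assists
  Soccer: 2 records, 26 total points, 2.00 avg assists
  Tennis: 1 records, 19 total points, 2.00 avg assists
  Volleyball: 2 records, 48 total points, 4.50 avg assists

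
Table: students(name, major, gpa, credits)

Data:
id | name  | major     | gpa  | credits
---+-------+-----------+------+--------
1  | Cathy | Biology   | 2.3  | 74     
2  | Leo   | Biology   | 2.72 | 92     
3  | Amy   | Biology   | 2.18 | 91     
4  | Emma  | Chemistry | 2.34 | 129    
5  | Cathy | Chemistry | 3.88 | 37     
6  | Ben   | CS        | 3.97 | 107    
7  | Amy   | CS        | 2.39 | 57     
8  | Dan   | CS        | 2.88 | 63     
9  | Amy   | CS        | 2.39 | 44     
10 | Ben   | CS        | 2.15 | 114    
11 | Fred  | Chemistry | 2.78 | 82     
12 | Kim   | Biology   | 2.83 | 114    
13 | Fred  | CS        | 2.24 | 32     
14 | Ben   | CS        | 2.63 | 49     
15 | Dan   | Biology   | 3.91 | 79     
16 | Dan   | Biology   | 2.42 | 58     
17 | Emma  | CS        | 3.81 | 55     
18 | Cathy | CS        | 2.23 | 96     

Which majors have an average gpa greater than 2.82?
SELECT major, AVG(gpa)
FROM students
GROUP BY major
HAVING AVG(gpa) > 2.82

Result:
  Chemistry: avg=3.00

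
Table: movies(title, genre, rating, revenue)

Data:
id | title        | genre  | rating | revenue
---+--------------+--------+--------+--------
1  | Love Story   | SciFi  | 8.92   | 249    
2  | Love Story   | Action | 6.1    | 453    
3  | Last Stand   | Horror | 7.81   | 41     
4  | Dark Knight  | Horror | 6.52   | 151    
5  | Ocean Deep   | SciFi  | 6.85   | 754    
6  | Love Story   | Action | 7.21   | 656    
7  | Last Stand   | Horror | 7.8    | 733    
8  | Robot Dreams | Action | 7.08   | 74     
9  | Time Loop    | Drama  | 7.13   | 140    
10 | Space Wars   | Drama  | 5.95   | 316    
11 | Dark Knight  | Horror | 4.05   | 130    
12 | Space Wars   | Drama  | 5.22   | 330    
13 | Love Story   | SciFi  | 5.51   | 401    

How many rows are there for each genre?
SELECT genre, COUNT(*) as count
FROM movies
GROUP BY genre

Result:
  Action: 3
  Drama: 3
  Horror: 4
  SciFi: 3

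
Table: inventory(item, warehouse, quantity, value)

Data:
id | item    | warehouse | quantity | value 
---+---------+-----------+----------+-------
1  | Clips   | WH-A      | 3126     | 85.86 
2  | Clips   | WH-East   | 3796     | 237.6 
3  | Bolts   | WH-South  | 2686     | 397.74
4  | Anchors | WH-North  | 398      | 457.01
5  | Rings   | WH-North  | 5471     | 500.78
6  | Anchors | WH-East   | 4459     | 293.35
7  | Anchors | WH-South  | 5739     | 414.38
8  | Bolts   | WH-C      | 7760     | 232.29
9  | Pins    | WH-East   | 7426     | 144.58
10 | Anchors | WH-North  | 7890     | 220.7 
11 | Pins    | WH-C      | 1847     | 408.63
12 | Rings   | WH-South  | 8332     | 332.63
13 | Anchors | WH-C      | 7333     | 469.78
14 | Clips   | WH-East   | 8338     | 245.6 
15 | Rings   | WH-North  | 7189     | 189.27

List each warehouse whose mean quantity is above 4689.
SELECT warehouse, AVG(quantity)
FROM inventory
GROUP BY warehouse
HAVING AVG(quantity) > 4689

Result:
  WH-C: avg=5646.67
  WH-East: avg=6004.75
  WH-North: avg=5237.00
  WH-South: avg=5585.67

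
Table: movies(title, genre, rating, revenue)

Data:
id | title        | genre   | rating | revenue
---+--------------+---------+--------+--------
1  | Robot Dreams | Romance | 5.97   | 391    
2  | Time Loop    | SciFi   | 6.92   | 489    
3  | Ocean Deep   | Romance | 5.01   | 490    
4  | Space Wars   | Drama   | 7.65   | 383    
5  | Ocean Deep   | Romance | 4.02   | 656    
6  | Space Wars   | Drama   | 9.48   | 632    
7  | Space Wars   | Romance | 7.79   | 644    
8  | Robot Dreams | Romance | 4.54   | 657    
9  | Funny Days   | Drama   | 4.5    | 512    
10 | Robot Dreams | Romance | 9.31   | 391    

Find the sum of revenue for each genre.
SELECT genre, SUM(revenue) as result
FROM movies
GROUP BY genre

Result:
  Drama: 1527
  Romance: 3229
  SciFi: 489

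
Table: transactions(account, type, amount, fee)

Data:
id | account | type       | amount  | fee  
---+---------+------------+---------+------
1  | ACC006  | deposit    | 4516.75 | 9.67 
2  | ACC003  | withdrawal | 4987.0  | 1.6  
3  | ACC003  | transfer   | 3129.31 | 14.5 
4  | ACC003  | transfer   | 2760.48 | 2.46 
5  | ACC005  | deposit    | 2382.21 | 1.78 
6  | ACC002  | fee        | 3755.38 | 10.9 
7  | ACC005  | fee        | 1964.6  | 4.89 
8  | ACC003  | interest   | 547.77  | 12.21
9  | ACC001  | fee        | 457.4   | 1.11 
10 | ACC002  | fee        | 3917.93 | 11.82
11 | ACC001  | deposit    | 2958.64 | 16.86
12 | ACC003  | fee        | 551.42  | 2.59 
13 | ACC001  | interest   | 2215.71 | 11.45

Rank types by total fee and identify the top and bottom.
SELECT type, SUM(fee)
FROM transactions
GROUP BY type
ORDER BY SUM(fee)

All groups:
  withdrawal: 1.60
  transfer: 16.96
  interest: 23.66
  deposit: 28.31
  fee: 31.31

Highest: fee (31.31)
Lowest: withdrawal (1.60)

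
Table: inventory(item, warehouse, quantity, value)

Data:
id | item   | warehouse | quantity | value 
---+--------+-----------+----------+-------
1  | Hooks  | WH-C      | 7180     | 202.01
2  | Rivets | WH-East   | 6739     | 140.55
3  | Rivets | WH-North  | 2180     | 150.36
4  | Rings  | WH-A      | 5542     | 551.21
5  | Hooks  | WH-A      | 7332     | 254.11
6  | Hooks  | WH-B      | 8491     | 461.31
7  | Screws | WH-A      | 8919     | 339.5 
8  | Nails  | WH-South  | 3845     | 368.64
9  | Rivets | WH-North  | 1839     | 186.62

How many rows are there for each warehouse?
SELECT warehouse, COUNT(*) as count
FROM inventory
GROUP BY warehouse

Result:
  WH-A: 3
  WH-B: 1
  WH-C: 1
  WH-East: 1
  WH-North: 2
  WH-South: 1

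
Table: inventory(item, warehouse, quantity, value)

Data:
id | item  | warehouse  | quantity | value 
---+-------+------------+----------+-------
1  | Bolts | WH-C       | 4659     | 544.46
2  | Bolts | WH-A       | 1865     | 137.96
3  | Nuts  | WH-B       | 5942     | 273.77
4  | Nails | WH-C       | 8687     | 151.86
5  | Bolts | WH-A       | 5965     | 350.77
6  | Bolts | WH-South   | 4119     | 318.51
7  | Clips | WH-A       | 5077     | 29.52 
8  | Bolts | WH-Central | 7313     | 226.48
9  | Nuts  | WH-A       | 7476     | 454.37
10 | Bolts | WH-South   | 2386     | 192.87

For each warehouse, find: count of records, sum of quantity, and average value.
SELECT warehouse,
       COUNT(*) as cnt,
       SUM(quantity) as total_quantity,
       AVG(value) as avg_value
FROM inventory
GROUP BY warehouse

Result:
  WH-A: 4 records, 20383 total quantity, 243.16 avg value
  WH-B: 1 records, 5942 total quantity, 273.77 avg value
  WH-C: 2 records, 13346 total quantity, 348.16 avg value
  WH-Central: 1 records, 7313 total quantity, 226.48 avg value
  WH-South: 2 records, 6505 total quantity, 255.69 avg value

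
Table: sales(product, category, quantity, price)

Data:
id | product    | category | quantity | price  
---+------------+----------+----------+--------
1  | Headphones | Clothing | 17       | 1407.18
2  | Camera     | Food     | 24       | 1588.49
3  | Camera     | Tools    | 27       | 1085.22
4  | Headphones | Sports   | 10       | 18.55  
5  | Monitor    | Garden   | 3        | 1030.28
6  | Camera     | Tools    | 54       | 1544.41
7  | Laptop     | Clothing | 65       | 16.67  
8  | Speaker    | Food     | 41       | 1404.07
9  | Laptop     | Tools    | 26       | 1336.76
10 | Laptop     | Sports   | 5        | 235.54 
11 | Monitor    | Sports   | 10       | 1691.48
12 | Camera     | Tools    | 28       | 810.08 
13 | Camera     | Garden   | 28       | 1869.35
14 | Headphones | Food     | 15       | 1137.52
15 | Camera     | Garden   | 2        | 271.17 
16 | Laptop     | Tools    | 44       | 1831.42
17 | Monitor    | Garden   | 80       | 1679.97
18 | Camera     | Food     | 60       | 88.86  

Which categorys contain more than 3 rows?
SELECT category, COUNT(*) as cnt
FROM sales
GROUP BY category
HAVING COUNT(*) > 3

Result:
  Food: 4
  Garden: 4
  Tools: 5

Note: HAVING filters groups after aggregation, WHERE filters rows before.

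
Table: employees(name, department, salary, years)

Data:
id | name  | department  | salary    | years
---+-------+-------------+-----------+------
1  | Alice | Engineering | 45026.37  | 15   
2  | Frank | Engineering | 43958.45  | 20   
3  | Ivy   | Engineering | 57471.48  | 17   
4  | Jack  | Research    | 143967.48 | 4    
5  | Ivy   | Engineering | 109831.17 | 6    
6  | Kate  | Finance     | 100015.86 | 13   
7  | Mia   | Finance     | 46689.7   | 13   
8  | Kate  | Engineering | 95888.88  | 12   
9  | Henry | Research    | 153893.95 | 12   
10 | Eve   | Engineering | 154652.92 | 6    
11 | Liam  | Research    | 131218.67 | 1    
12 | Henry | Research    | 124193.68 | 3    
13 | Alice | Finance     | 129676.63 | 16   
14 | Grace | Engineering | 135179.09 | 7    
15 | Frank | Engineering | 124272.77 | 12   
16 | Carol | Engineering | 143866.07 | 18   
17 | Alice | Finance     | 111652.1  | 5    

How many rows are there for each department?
SELECT department, COUNT(*) as count
FROM employees
GROUP BY department

Result:
  Engineering: 9
  Finance: 4
  Research: 4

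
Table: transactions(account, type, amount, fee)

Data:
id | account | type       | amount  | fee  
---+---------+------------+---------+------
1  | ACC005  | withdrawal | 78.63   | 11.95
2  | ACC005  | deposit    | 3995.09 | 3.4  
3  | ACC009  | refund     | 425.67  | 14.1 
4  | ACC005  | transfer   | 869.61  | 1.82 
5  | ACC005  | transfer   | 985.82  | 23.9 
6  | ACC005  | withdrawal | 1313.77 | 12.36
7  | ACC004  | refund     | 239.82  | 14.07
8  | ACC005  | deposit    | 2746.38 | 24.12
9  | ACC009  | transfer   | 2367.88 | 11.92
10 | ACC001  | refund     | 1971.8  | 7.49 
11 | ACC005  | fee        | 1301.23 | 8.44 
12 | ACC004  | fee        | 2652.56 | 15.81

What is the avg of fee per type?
SELECT type, AVG(fee) as result
FROM transactions
GROUP BY type

Result:
  deposit: 13.76
  fee: 12.13
  refund: 11.89
  transfer: 12.55
  withdrawal: 12.16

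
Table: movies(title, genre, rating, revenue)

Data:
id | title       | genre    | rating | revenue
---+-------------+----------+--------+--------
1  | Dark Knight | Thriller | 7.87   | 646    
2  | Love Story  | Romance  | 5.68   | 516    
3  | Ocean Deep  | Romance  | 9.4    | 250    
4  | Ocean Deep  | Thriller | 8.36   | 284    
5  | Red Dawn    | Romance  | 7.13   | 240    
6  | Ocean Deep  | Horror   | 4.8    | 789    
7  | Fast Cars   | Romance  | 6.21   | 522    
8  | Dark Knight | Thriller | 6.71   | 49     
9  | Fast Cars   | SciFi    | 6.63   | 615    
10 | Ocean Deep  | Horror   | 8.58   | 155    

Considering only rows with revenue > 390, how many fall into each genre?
SELECT genre, COUNT(*)
FROM movies
WHERE revenue > 390
GROUP BY genre

Note: WHERE filters rows before grouping.

Result:
  Horror: 1
  Romance: 2
  SciFi: 1
  Thriller: 1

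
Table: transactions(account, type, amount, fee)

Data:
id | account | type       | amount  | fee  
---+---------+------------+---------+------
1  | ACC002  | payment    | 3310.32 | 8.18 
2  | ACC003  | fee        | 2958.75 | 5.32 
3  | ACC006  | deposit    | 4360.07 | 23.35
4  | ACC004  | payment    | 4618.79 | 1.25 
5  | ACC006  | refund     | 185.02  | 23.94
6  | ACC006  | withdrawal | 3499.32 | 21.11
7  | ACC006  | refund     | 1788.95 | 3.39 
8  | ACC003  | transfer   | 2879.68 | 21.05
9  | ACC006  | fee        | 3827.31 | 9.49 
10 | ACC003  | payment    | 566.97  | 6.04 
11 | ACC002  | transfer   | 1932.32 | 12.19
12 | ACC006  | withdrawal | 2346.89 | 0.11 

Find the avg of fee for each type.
SELECT type, AVG(fee) as result
FROM transactions
GROUP BY type

Result:
  deposit: 23.35
  fee: 7.41
  payment: 5.16
  refund: 13.67
  transfer: 16.62
  withdrawal: 10.61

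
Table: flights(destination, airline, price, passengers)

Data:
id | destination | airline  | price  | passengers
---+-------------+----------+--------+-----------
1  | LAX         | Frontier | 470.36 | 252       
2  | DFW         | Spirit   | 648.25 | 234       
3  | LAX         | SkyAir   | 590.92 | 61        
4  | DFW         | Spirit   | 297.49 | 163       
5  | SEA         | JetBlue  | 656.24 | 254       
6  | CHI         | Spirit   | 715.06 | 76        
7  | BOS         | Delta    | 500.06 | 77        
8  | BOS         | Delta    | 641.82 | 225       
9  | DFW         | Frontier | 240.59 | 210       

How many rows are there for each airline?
SELECT airline, COUNT(*) as count
FROM flights
GROUP BY airline

Result:
  Delta: 2
  Frontier: 2
  JetBlue: 1
  SkyAir: 1
  Spirit: 3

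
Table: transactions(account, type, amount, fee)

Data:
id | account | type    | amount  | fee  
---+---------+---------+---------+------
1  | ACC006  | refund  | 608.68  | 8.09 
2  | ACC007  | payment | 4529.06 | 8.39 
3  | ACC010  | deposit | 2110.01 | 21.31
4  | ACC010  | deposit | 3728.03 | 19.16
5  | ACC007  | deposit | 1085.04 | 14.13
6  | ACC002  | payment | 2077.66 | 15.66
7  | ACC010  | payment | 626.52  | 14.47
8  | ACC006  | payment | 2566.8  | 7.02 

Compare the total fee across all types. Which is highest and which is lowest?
SELECT type, SUM(fee)
FROM transactions
GROUP BY type
ORDER BY SUM(fee)

All groups:
  refund: 8.09
  payment: 45.54
  deposit: 54.60

Highest: deposit (54.60)
Lowest: refund (8.09)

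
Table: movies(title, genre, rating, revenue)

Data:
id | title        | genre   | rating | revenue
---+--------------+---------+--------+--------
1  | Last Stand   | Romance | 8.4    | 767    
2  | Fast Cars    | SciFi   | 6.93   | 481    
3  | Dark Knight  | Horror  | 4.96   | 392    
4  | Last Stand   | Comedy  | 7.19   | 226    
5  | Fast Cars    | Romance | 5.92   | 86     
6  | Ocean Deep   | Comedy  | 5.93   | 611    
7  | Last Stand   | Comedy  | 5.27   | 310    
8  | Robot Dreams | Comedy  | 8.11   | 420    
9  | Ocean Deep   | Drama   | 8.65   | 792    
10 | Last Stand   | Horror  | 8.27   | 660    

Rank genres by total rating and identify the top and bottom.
SELECT genre, SUM(rating)
FROM movies
GROUP BY genre
ORDER BY SUM(rating)

All groups:
  SciFi: 6.93
  Drama: 8.65
  Horror: 13.23
  Romance: 14.32
  Comedy: 26.50

Highest: Comedy (26.50)
Lowest: SciFi (6.93)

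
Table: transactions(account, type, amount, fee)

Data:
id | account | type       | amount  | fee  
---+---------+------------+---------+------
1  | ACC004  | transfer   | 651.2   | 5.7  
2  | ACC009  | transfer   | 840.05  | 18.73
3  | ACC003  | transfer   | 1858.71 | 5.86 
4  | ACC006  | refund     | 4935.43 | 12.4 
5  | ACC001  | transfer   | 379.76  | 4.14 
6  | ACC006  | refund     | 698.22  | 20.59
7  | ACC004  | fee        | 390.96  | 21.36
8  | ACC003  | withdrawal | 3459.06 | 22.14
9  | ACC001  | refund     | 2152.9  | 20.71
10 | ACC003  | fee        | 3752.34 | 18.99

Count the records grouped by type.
SELECT type, COUNT(*) as count
FROM transactions
GROUP BY type

Result:
  fee: 2
  refund: 3
  transfer: 4
  withdrawal: 1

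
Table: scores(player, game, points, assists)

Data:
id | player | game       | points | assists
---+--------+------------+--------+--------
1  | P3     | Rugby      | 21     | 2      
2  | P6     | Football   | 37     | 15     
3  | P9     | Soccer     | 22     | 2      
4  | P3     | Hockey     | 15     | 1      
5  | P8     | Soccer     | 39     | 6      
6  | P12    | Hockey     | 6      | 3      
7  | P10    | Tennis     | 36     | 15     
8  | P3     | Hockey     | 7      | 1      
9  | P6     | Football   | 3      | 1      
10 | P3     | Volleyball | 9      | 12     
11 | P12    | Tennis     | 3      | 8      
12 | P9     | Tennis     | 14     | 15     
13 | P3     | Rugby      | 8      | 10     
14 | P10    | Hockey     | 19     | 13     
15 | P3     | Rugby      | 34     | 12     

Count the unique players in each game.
SELECT game, COUNT(DISTINCT player)
FROM scores
GROUP BY game

Result:
  Football: 1 distinct
  Hockey: 3 distinct
  Rugby: 1 distinct
  Soccer: 2 distinct
  Tennis: 3 distinct
  Volleyball: 1 distinct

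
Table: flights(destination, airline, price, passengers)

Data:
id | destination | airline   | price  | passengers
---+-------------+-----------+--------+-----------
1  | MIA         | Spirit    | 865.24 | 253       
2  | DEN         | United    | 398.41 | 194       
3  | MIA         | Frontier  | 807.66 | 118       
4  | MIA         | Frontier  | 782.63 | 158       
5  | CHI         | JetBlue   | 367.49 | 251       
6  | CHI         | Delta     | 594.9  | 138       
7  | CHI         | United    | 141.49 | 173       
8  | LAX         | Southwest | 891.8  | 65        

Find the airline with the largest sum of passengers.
SELECT airline, SUM(passengers) as val
FROM flights
GROUP BY airline
ORDER BY val DESC
LIMIT 1

Result: United with sum(passengers) = 367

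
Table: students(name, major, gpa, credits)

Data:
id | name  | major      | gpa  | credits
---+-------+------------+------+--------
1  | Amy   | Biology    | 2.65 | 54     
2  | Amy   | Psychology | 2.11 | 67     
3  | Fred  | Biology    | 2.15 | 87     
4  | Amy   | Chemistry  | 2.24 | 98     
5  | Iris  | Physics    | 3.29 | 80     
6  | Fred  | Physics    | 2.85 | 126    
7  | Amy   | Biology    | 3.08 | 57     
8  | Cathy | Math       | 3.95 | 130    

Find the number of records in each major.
SELECT major, COUNT(*) as count
FROM students
GROUP BY major

Result:
  Biology: 3
  Chemistry: 1
  Math: 1
  Physics: 2
  Psychology: 1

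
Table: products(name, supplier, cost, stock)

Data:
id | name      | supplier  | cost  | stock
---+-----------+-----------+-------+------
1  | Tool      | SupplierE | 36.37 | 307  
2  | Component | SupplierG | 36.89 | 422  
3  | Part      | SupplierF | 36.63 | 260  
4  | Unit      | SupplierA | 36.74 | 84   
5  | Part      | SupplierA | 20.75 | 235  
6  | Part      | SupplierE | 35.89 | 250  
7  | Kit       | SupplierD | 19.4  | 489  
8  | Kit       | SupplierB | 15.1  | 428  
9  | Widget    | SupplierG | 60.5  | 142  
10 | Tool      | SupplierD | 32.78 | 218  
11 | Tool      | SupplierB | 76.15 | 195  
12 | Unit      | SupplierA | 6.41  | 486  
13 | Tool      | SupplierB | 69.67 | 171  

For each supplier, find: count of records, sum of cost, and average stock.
SELECT supplier,
       COUNT(*) as cnt,
       SUM(cost) as total_cost,
       AVG(stock) as avg_stock
FROM products
GROUP BY supplier

Result:
  SupplierA: 3 records, 63.90 total cost, 268.33 avg stock
  SupplierB: 3 records, 160.92 total cost, 264.67 avg stock
  SupplierD: 2 records, 52.18 total cost, 353.50 avg stock
  SupplierE: 2 records, 72.26 total cost, 278.50 avg stock
  SupplierF: 1 records, 36.63 total cost, 260.00 avg stock
  SupplierG: 2 records, 97.39 total cost, 282.00 avg stock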